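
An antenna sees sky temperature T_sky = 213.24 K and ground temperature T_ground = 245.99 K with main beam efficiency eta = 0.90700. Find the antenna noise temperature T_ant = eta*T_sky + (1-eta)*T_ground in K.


T_ant = 0.90700 * 213.24 + (1 - 0.90700) * 245.99 = 216.3 K

216.3 K


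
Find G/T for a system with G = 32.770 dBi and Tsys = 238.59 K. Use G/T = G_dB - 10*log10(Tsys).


G/T = 32.770 - 10*log10(238.59) = 32.770 - 23.77652 = 8.993 dB/K

8.993 dB/K


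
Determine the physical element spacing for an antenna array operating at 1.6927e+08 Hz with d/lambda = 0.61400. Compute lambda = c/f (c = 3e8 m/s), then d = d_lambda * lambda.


lambda = c / f = 3.0000e+08 / 1.6927e+08 = 1.772316 m
d = 0.61400 * 1.772316 = 1.088 m

1.088 m


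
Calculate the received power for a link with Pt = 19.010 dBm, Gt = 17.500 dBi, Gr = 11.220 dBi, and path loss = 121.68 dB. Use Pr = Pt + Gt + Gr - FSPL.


Pr = 19.010 + 17.500 + 11.220 - 121.68 = -73.95 dBm

-73.95 dBm


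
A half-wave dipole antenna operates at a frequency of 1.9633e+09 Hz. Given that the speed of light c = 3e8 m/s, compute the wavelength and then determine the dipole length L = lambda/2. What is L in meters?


lambda = c / f = 3.0000e+08 / 1.9633e+09 = 0.1528040 m
L = lambda / 2 = 0.1528040 / 2 = 0.07640 m

0.07640 m


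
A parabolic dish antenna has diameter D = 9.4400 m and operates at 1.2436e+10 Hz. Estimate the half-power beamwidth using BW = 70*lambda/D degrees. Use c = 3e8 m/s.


lambda = c / f = 3.0000e+08 / 1.2436e+10 = 0.02412351 m
BW = 70 * 0.02412351 / 9.4400 = 0.1789 deg

0.1789 deg


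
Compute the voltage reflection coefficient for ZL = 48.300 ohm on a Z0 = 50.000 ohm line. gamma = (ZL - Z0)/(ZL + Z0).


gamma = (48.300 - 50.000) / (48.300 + 50.000) = -0.01729

-0.01729


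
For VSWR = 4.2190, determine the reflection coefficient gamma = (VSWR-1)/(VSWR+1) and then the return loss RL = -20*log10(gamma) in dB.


gamma = (4.2190 - 1) / (4.2190 + 1) = 0.6167848
RL = -20 * log10(0.6167848) = 4.197 dB

4.197 dB


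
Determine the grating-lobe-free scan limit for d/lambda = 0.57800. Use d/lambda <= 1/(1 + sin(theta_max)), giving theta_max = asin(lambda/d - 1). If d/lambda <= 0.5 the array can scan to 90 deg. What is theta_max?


lambda/d - 1 = 1/0.57800 - 1 = 0.7301038
theta_max = asin(0.7301038) = 46.90 deg

46.90 deg


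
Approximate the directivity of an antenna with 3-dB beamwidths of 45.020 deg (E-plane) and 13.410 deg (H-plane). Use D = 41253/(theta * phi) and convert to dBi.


D_linear = 41253 / (45.020 * 13.410) = 68.33155
D_dBi = 10 * log10(68.33155) = 18.35 dBi

18.35 dBi


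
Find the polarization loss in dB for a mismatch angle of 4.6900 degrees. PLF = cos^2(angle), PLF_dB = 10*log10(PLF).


PLF_linear = cos^2(4.6900 deg) = 0.9933146
PLF_dB = 10 * log10(0.9933146) = -0.02913 dB

-0.02913 dB


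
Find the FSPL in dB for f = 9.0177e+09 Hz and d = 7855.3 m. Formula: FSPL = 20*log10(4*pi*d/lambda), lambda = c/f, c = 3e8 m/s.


lambda = c / f = 3.0000e+08 / 9.0177e+09 = 0.03326791 m
FSPL = 20 * log10(4*pi*7855.3/0.03326791) = 129.4 dB

129.4 dB


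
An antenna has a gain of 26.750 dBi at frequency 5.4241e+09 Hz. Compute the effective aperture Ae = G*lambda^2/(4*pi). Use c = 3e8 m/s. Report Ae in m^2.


lambda = c / f = 3.0000e+08 / 5.4241e+09 = 0.05530871 m
G_linear = 10^(26.750/10) = 473.1513
Ae = G_linear * lambda^2 / (4*pi) = 473.1513 * 0.05530871^2 / (4*pi) = 0.1152 m^2

0.1152 m^2


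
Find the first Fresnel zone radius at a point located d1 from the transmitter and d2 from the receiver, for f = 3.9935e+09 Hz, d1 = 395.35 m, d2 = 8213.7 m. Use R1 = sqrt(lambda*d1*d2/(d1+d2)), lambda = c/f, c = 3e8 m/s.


lambda = c / f = 3.0000e+08 / 3.9935e+09 = 0.07512207 m
R1 = sqrt(0.07512207 * 395.35 * 8213.7 / (395.35 + 8213.7)) = 5.323 m

5.323 m


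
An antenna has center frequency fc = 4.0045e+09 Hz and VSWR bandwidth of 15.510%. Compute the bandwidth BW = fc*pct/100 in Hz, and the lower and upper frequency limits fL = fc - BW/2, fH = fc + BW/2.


BW = 4.0045e+09 * 15.510/100 = 6.210980e+08 Hz
fL = 4.0045e+09 - 6.210980e+08/2 = 3.694e+09 Hz
fH = 4.0045e+09 + 6.210980e+08/2 = 4.315e+09 Hz

BW=6.211e+08 Hz, fL=3.694e+09 Hz, fH=4.315e+09 Hz


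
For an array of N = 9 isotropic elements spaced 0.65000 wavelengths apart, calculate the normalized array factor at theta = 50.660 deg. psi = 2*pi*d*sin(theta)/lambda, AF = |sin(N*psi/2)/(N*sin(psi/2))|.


psi = 2*pi*0.65000*sin(50.660 deg) = 3.158611 rad
AF = |sin(9*3.158611/2) / (9*sin(3.158611/2))| = 0.1108

0.1108


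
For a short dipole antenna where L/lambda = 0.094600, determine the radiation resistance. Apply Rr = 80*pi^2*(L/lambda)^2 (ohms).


Rr = 80 * pi^2 * (0.094600)^2 = 80 * 9.869604 * 8.949160e-03 = 7.066 ohm

7.066 ohm


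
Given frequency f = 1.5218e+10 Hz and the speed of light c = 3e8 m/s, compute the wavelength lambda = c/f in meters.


lambda = c / f = 3.0000e+08 / 1.5218e+10 = 0.01971 m

0.01971 m


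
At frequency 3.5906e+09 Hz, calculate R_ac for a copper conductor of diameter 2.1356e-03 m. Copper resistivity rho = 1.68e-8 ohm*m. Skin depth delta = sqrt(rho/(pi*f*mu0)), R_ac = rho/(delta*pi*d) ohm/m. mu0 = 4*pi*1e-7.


delta = sqrt(1.68e-8 / (pi * 3.5906e+09 * 4*pi*1e-7)) = 1.088657e-06 m
R_ac = 1.68e-8 / (1.088657e-06 * pi * 2.1356e-03) = 2.300 ohm/m

2.300 ohm/m


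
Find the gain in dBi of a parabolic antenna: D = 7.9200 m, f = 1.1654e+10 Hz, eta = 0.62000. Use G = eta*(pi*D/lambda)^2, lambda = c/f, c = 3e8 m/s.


lambda = c / f = 3.0000e+08 / 1.1654e+10 = 0.02574223 m
G_linear = 0.62000 * (pi * 7.9200 / 0.02574223)^2 = 579227.9
G_dBi = 10 * log10(579227.9) = 57.63 dBi

57.63 dBi


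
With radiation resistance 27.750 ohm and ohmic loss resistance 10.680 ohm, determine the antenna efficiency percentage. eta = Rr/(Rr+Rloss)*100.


eta = 27.750 / (27.750 + 10.680) * 100 = 72.21%

72.21%


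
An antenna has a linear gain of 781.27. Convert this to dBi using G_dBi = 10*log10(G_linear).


G_dBi = 10 * log10(781.27) = 28.93 dBi

28.93 dBi


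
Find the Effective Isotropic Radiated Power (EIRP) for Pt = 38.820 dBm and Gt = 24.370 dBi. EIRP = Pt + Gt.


EIRP = Pt + Gt = 38.820 + 24.370 = 63.19 dBm

63.19 dBm


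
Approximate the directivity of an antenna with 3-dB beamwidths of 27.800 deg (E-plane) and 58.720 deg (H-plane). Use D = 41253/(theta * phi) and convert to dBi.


D_linear = 41253 / (27.800 * 58.720) = 25.27113
D_dBi = 10 * log10(25.27113) = 14.03 dBi

14.03 dBi


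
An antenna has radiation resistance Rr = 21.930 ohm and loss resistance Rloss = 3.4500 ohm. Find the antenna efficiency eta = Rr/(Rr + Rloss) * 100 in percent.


eta = 21.930 / (21.930 + 3.4500) * 100 = 86.41%

86.41%


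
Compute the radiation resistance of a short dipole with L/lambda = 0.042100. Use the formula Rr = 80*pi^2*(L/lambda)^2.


Rr = 80 * pi^2 * (0.042100)^2 = 80 * 9.869604 * 1.772410e-03 = 1.399 ohm

1.399 ohm


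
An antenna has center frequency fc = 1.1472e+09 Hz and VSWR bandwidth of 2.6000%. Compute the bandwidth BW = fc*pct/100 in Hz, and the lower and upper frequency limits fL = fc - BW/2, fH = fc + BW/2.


BW = 1.1472e+09 * 2.6000/100 = 2.982720e+07 Hz
fL = 1.1472e+09 - 2.982720e+07/2 = 1.132e+09 Hz
fH = 1.1472e+09 + 2.982720e+07/2 = 1.162e+09 Hz

BW=2.983e+07 Hz, fL=1.132e+09 Hz, fH=1.162e+09 Hz


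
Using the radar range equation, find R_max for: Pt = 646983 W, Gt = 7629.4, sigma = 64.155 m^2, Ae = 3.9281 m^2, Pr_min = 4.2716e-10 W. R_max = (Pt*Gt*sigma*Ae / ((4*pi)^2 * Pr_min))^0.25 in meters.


R^4 = 646983*7629.4*64.155*3.9281 / ((4*pi)^2 * 4.2716e-10) = 1.844106e+19
R_max = 1.844106e+19^0.25 = 65531 m

65531 m


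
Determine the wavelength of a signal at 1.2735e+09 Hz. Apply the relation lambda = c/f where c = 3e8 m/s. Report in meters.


lambda = c / f = 3.0000e+08 / 1.2735e+09 = 0.2356 m

0.2356 m


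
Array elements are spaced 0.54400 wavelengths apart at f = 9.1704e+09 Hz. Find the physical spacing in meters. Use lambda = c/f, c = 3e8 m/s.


lambda = c / f = 3.0000e+08 / 9.1704e+09 = 0.03271395 m
d = 0.54400 * 0.03271395 = 0.01780 m

0.01780 m


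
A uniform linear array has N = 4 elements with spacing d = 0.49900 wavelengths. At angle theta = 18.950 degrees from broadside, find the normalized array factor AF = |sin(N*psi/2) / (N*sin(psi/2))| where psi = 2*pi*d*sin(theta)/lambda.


psi = 2*pi*0.49900*sin(18.950 deg) = 1.018170 rad
AF = |sin(4*1.018170/2) / (4*sin(1.018170/2))| = 0.4584

0.4584


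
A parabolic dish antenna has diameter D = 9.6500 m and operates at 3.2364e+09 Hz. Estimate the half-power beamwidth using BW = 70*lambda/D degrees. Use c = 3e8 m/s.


lambda = c / f = 3.0000e+08 / 3.2364e+09 = 0.09269559 m
BW = 70 * 0.09269559 / 9.6500 = 0.6724 deg

0.6724 deg


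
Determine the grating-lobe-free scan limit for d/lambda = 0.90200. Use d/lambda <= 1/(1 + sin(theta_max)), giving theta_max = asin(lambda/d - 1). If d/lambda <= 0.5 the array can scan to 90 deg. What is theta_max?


lambda/d - 1 = 1/0.90200 - 1 = 0.1086475
theta_max = asin(0.1086475) = 6.237 deg

6.237 deg


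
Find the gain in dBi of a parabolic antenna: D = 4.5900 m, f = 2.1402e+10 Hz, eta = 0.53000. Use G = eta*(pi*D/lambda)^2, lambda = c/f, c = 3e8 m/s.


lambda = c / f = 3.0000e+08 / 2.1402e+10 = 0.01401738 m
G_linear = 0.53000 * (pi * 4.5900 / 0.01401738)^2 = 560876.6
G_dBi = 10 * log10(560876.6) = 57.49 dBi

57.49 dBi


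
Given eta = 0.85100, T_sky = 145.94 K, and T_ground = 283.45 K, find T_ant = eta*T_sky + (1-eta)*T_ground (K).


T_ant = 0.85100 * 145.94 + (1 - 0.85100) * 283.45 = 166.4 K

166.4 K


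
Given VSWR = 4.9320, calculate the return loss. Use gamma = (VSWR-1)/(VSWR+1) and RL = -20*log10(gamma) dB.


gamma = (4.9320 - 1) / (4.9320 + 1) = 0.6628456
RL = -20 * log10(0.6628456) = 3.572 dB

3.572 dB


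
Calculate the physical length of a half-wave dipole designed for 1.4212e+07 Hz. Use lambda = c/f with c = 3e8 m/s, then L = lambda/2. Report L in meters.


lambda = c / f = 3.0000e+08 / 1.4212e+07 = 21.10892 m
L = lambda / 2 = 21.10892 / 2 = 10.55 m

10.55 m


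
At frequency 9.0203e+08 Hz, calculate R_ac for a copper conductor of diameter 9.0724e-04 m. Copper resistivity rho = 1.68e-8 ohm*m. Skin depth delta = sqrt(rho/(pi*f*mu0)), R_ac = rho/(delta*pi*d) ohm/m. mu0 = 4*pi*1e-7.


delta = sqrt(1.68e-8 / (pi * 9.0203e+08 * 4*pi*1e-7)) = 2.172022e-06 m
R_ac = 1.68e-8 / (2.172022e-06 * pi * 9.0724e-04) = 2.714 ohm/m

2.714 ohm/m


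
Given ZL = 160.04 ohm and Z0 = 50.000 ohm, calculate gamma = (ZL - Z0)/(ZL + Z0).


gamma = (160.04 - 50.000) / (160.04 + 50.000) = 0.5239

0.5239


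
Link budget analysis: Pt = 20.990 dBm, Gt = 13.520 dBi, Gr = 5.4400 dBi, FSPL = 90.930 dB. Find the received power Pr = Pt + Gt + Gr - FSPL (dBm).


Pr = 20.990 + 13.520 + 5.4400 - 90.930 = -50.98 dBm

-50.98 dBm


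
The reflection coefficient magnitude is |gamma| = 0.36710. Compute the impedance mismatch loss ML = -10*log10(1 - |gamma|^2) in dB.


ML = -10 * log10(1 - 0.36710^2) = -10 * log10(0.86523759) = 0.6286 dB

0.6286 dB


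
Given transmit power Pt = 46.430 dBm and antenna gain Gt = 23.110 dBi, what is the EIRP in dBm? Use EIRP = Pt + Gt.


EIRP = Pt + Gt = 46.430 + 23.110 = 69.54 dBm

69.54 dBm


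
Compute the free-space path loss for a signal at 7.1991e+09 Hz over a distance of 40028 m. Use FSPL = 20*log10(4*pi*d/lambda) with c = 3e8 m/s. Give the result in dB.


lambda = c / f = 3.0000e+08 / 7.1991e+09 = 0.04167188 m
FSPL = 20 * log10(4*pi*40028/0.04167188) = 141.6 dB

141.6 dB


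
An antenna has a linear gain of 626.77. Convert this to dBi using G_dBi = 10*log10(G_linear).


G_dBi = 10 * log10(626.77) = 27.97 dBi

27.97 dBi


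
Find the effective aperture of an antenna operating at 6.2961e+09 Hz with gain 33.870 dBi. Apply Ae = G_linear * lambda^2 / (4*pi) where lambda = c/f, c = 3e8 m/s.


lambda = c / f = 3.0000e+08 / 6.2961e+09 = 0.04764854 m
G_linear = 10^(33.870/10) = 2437.811
Ae = G_linear * lambda^2 / (4*pi) = 2437.811 * 0.04764854^2 / (4*pi) = 0.4404 m^2

0.4404 m^2


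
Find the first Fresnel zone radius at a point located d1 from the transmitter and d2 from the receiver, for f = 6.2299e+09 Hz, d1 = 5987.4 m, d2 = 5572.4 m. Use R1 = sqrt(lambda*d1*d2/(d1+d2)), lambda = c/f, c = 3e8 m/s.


lambda = c / f = 3.0000e+08 / 6.2299e+09 = 0.04815487 m
R1 = sqrt(0.04815487 * 5987.4 * 5572.4 / (5987.4 + 5572.4)) = 11.79 m

11.79 m


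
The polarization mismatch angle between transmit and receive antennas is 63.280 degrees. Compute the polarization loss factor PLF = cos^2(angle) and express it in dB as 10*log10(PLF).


PLF_linear = cos^2(63.280 deg) = 0.2021679
PLF_dB = 10 * log10(0.2021679) = -6.943 dB

-6.943 dB


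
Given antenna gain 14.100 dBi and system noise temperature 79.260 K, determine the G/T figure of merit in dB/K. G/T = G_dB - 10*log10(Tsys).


G/T = 14.100 - 10*log10(79.260) = 14.100 - 18.99054 = -4.891 dB/K

-4.891 dB/K


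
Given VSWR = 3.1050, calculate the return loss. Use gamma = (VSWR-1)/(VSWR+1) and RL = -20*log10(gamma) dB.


gamma = (3.1050 - 1) / (3.1050 + 1) = 0.5127893
RL = -20 * log10(0.5127893) = 5.801 dB

5.801 dB


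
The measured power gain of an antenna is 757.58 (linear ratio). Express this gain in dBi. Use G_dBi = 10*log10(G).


G_dBi = 10 * log10(757.58) = 28.79 dBi

28.79 dBi


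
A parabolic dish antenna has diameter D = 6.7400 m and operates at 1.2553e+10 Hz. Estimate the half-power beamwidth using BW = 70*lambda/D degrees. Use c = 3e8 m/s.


lambda = c / f = 3.0000e+08 / 1.2553e+10 = 0.02389867 m
BW = 70 * 0.02389867 / 6.7400 = 0.2482 deg

0.2482 deg


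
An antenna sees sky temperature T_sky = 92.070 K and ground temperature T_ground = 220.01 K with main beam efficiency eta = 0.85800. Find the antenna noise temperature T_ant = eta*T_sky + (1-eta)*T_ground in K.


T_ant = 0.85800 * 92.070 + (1 - 0.85800) * 220.01 = 110.2 K

110.2 K


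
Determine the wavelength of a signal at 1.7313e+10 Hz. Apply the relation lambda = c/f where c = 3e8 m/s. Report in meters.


lambda = c / f = 3.0000e+08 / 1.7313e+10 = 0.01733 m

0.01733 m


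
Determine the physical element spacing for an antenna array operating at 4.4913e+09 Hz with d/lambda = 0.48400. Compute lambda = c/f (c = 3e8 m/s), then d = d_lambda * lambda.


lambda = c / f = 3.0000e+08 / 4.4913e+09 = 0.06679581 m
d = 0.48400 * 0.06679581 = 0.03233 m

0.03233 m


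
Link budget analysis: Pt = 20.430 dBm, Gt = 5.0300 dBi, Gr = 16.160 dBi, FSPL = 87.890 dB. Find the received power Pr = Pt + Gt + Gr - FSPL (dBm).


Pr = 20.430 + 5.0300 + 16.160 - 87.890 = -46.27 dBm

-46.27 dBm


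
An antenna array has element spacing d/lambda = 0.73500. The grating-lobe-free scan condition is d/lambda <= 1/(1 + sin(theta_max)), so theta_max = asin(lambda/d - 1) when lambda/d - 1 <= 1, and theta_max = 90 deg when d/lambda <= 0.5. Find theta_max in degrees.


lambda/d - 1 = 1/0.73500 - 1 = 0.3605442
theta_max = asin(0.3605442) = 21.13 deg

21.13 deg


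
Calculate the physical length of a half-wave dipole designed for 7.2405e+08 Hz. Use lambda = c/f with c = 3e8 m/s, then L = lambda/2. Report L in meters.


lambda = c / f = 3.0000e+08 / 7.2405e+08 = 0.4143360 m
L = lambda / 2 = 0.4143360 / 2 = 0.2072 m

0.2072 m


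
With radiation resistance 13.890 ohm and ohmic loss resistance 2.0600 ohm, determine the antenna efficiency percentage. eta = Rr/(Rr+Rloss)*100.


eta = 13.890 / (13.890 + 2.0600) * 100 = 87.08%

87.08%


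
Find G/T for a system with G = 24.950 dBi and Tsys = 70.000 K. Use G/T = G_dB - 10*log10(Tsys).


G/T = 24.950 - 10*log10(70.000) = 24.950 - 18.45098 = 6.499 dB/K

6.499 dB/K


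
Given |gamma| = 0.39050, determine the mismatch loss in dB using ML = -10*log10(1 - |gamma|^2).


ML = -10 * log10(1 - 0.39050^2) = -10 * log10(0.84750975) = 0.7186 dB

0.7186 dB


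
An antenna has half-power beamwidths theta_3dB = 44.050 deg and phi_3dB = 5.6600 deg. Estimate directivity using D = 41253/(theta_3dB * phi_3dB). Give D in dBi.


D_linear = 41253 / (44.050 * 5.6600) = 165.4601
D_dBi = 10 * log10(165.4601) = 22.19 dBi

22.19 dBi


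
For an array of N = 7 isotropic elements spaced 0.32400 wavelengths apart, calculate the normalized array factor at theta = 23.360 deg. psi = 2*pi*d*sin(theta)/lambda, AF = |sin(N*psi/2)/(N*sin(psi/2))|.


psi = 2*pi*0.32400*sin(23.360 deg) = 0.8071901 rad
AF = |sin(7*0.8071901/2) / (7*sin(0.8071901/2))| = 0.1132

0.1132


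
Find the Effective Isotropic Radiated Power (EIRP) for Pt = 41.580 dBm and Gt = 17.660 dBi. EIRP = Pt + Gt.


EIRP = Pt + Gt = 41.580 + 17.660 = 59.24 dBm

59.24 dBm


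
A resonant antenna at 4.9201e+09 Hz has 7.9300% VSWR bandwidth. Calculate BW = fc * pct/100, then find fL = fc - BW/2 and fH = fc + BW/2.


BW = 4.9201e+09 * 7.9300/100 = 3.901639e+08 Hz
fL = 4.9201e+09 - 3.901639e+08/2 = 4.725e+09 Hz
fH = 4.9201e+09 + 3.901639e+08/2 = 5.115e+09 Hz

BW=3.902e+08 Hz, fL=4.725e+09 Hz, fH=5.115e+09 Hz


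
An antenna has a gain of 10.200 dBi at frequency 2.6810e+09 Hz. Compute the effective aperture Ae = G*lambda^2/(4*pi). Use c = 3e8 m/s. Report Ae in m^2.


lambda = c / f = 3.0000e+08 / 2.6810e+09 = 0.1118985 m
G_linear = 10^(10.200/10) = 10.47129
Ae = G_linear * lambda^2 / (4*pi) = 10.47129 * 0.1118985^2 / (4*pi) = 0.01043 m^2

0.01043 m^2


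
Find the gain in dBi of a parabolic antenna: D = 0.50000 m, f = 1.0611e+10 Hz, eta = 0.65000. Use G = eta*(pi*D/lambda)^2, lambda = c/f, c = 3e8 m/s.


lambda = c / f = 3.0000e+08 / 1.0611e+10 = 0.02827255 m
G_linear = 0.65000 * (pi * 0.50000 / 0.02827255)^2 = 2006.426
G_dBi = 10 * log10(2006.426) = 33.02 dBi

33.02 dBi


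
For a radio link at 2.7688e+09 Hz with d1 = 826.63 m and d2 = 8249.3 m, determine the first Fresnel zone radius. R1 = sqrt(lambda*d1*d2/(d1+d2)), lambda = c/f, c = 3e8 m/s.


lambda = c / f = 3.0000e+08 / 2.7688e+09 = 0.1083502 m
R1 = sqrt(0.1083502 * 826.63 * 8249.3 / (826.63 + 8249.3)) = 9.023 m

9.023 m


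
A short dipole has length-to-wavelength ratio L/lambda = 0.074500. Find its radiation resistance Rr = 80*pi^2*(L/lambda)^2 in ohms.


Rr = 80 * pi^2 * (0.074500)^2 = 80 * 9.869604 * 5.550250e-03 = 4.382 ohm

4.382 ohm


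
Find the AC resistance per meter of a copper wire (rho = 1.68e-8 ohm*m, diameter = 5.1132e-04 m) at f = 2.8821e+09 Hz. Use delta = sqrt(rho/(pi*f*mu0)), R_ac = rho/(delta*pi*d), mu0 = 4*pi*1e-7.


delta = sqrt(1.68e-8 / (pi * 2.8821e+09 * 4*pi*1e-7)) = 1.215123e-06 m
R_ac = 1.68e-8 / (1.215123e-06 * pi * 5.1132e-04) = 8.607 ohm/m

8.607 ohm/m


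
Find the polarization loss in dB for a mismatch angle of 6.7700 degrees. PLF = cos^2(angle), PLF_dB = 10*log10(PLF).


PLF_linear = cos^2(6.7700 deg) = 0.9861034
PLF_dB = 10 * log10(0.9861034) = -0.06078 dB

-0.06078 dB


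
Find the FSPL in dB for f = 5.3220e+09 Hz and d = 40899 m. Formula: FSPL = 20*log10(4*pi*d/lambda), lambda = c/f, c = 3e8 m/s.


lambda = c / f = 3.0000e+08 / 5.3220e+09 = 0.05636979 m
FSPL = 20 * log10(4*pi*40899/0.05636979) = 139.2 dB

139.2 dB


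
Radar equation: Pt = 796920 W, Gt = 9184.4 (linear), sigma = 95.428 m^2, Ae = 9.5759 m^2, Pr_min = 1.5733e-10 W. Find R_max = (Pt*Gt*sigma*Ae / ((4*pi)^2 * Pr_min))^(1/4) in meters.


R^4 = 796920*9184.4*95.428*9.5759 / ((4*pi)^2 * 1.5733e-10) = 2.692091e+20
R_max = 2.692091e+20^0.25 = 128092 m

128092 m


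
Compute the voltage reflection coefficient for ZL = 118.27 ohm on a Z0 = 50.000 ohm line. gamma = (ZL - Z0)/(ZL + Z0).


gamma = (118.27 - 50.000) / (118.27 + 50.000) = 0.4057

0.4057


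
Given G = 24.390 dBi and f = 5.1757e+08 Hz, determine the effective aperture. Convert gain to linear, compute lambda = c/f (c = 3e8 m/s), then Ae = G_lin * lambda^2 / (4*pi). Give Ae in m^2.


lambda = c / f = 3.0000e+08 / 5.1757e+08 = 0.5796317 m
G_linear = 10^(24.390/10) = 274.7894
Ae = G_linear * lambda^2 / (4*pi) = 274.7894 * 0.5796317^2 / (4*pi) = 7.347 m^2

7.347 m^2


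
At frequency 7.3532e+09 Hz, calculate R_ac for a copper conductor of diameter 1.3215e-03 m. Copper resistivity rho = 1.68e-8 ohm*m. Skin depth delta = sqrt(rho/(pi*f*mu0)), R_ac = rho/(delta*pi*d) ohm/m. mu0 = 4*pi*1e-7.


delta = sqrt(1.68e-8 / (pi * 7.3532e+09 * 4*pi*1e-7)) = 7.607406e-07 m
R_ac = 1.68e-8 / (7.607406e-07 * pi * 1.3215e-03) = 5.319 ohm/m

5.319 ohm/m


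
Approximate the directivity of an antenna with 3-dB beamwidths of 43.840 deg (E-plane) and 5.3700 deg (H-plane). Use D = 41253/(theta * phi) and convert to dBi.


D_linear = 41253 / (43.840 * 5.3700) = 175.2309
D_dBi = 10 * log10(175.2309) = 22.44 dBi

22.44 dBi


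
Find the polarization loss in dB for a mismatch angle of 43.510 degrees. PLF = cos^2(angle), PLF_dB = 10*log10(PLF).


PLF_linear = cos^2(43.510 deg) = 0.5259937
PLF_dB = 10 * log10(0.5259937) = -2.790 dB

-2.790 dB


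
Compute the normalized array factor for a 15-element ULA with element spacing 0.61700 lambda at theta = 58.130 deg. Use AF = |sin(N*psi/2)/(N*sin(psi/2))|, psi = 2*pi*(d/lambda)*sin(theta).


psi = 2*pi*0.61700*sin(58.130 deg) = 3.292302 rad
AF = |sin(15*3.292302/2) / (15*sin(3.292302/2))| = 0.02851

0.02851


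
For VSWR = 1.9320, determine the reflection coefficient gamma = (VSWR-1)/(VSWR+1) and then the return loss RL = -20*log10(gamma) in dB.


gamma = (1.9320 - 1) / (1.9320 + 1) = 0.3178718
RL = -20 * log10(0.3178718) = 9.955 dB

9.955 dB


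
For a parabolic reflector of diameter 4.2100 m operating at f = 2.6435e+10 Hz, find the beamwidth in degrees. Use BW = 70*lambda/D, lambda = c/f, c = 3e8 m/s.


lambda = c / f = 3.0000e+08 / 2.6435e+10 = 0.01134859 m
BW = 70 * 0.01134859 / 4.2100 = 0.1887 deg

0.1887 deg


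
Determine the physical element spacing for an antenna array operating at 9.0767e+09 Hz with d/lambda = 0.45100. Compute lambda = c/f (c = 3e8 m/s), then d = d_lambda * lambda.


lambda = c / f = 3.0000e+08 / 9.0767e+09 = 0.03305166 m
d = 0.45100 * 0.03305166 = 0.01491 m

0.01491 m


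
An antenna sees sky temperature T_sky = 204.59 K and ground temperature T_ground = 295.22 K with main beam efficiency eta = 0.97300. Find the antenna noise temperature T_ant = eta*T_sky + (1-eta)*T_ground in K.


T_ant = 0.97300 * 204.59 + (1 - 0.97300) * 295.22 = 207.0 K

207.0 K


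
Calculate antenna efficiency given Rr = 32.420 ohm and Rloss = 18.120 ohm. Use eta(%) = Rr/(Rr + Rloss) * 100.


eta = 32.420 / (32.420 + 18.120) * 100 = 64.15%

64.15%


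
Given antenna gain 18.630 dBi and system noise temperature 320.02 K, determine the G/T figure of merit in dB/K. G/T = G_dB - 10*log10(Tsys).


G/T = 18.630 - 10*log10(320.02) = 18.630 - 25.05177 = -6.422 dB/K

-6.422 dB/K


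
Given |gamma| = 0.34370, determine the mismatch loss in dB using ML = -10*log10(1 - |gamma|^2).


ML = -10 * log10(1 - 0.34370^2) = -10 * log10(0.88187031) = 0.5460 dB

0.5460 dB


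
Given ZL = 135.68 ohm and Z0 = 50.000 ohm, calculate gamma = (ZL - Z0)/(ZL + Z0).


gamma = (135.68 - 50.000) / (135.68 + 50.000) = 0.4614

0.4614


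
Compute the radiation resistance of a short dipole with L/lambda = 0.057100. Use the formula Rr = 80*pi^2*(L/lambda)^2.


Rr = 80 * pi^2 * (0.057100)^2 = 80 * 9.869604 * 3.260410e-03 = 2.574 ohm

2.574 ohm


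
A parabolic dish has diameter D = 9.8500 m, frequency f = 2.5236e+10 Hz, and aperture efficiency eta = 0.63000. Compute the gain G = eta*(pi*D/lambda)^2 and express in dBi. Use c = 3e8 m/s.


lambda = c / f = 3.0000e+08 / 2.5236e+10 = 0.01188778 m
G_linear = 0.63000 * (pi * 9.8500 / 0.01188778)^2 = 4.268853e+06
G_dBi = 10 * log10(4.268853e+06) = 66.30 dBi

66.30 dBi


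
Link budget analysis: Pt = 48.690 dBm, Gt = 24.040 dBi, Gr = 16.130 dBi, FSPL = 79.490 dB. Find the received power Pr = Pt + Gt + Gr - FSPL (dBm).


Pr = 48.690 + 24.040 + 16.130 - 79.490 = 9.37 dBm

9.37 dBm


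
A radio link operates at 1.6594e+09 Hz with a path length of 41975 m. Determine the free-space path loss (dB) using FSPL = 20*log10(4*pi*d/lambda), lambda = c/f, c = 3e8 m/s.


lambda = c / f = 3.0000e+08 / 1.6594e+09 = 0.1807882 m
FSPL = 20 * log10(4*pi*41975/0.1807882) = 129.3 dB

129.3 dB


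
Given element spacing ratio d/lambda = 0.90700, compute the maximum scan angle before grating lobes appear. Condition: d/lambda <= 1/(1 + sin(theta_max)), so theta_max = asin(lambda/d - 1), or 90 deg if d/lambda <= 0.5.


lambda/d - 1 = 1/0.90700 - 1 = 0.1025358
theta_max = asin(0.1025358) = 5.885 deg

5.885 deg


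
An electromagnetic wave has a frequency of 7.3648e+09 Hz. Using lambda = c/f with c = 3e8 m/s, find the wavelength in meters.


lambda = c / f = 3.0000e+08 / 7.3648e+09 = 0.04073 m

0.04073 m


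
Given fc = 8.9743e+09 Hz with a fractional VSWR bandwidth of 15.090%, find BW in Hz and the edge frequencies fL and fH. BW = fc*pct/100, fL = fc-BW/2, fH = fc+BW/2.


BW = 8.9743e+09 * 15.090/100 = 1.354222e+09 Hz
fL = 8.9743e+09 - 1.354222e+09/2 = 8.297e+09 Hz
fH = 8.9743e+09 + 1.354222e+09/2 = 9.651e+09 Hz

BW=1.354e+09 Hz, fL=8.297e+09 Hz, fH=9.651e+09 Hz


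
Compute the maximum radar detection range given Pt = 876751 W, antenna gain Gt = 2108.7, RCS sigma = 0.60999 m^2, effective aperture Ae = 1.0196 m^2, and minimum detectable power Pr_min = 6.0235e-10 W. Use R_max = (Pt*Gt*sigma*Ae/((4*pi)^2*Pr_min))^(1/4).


R^4 = 876751*2108.7*0.60999*1.0196 / ((4*pi)^2 * 6.0235e-10) = 1.208857e+16
R_max = 1.208857e+16^0.25 = 10486 m

10486 m


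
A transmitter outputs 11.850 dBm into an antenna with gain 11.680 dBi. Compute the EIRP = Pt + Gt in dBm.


EIRP = Pt + Gt = 11.850 + 11.680 = 23.53 dBm

23.53 dBm


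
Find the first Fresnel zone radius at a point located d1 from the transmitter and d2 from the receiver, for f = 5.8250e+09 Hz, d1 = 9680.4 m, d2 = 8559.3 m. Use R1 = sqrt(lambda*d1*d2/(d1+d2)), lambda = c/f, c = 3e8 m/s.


lambda = c / f = 3.0000e+08 / 5.8250e+09 = 0.05150215 m
R1 = sqrt(0.05150215 * 9680.4 * 8559.3 / (9680.4 + 8559.3)) = 15.30 m

15.30 m


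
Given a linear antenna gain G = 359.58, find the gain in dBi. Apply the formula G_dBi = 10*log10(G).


G_dBi = 10 * log10(359.58) = 25.56 dBi

25.56 dBi


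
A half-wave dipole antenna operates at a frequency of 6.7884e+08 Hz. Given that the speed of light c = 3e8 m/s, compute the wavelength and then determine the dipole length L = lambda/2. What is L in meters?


lambda = c / f = 3.0000e+08 / 6.7884e+08 = 0.4419304 m
L = lambda / 2 = 0.4419304 / 2 = 0.2210 m

0.2210 m


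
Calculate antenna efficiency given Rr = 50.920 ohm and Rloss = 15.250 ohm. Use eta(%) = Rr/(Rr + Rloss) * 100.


eta = 50.920 / (50.920 + 15.250) * 100 = 76.95%

76.95%


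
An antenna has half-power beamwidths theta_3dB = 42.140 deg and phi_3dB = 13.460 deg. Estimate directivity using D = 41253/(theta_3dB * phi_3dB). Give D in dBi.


D_linear = 41253 / (42.140 * 13.460) = 72.73039
D_dBi = 10 * log10(72.73039) = 18.62 dBi

18.62 dBi


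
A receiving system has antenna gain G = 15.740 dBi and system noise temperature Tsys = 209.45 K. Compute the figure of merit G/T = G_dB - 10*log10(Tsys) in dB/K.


G/T = 15.740 - 10*log10(209.45) = 15.740 - 23.21080 = -7.471 dB/K

-7.471 dB/K


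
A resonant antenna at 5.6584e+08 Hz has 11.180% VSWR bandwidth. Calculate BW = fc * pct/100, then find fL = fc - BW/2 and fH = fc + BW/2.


BW = 5.6584e+08 * 11.180/100 = 6.326091e+07 Hz
fL = 5.6584e+08 - 6.326091e+07/2 = 5.342e+08 Hz
fH = 5.6584e+08 + 6.326091e+07/2 = 5.975e+08 Hz

BW=6.326e+07 Hz, fL=5.342e+08 Hz, fH=5.975e+08 Hz


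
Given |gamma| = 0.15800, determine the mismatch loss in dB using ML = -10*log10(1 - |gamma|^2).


ML = -10 * log10(1 - 0.15800^2) = -10 * log10(0.975036) = 0.1098 dB

0.1098 dB


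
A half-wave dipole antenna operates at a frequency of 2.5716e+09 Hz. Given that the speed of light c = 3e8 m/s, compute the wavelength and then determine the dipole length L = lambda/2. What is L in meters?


lambda = c / f = 3.0000e+08 / 2.5716e+09 = 0.1166589 m
L = lambda / 2 = 0.1166589 / 2 = 0.05833 m

0.05833 m


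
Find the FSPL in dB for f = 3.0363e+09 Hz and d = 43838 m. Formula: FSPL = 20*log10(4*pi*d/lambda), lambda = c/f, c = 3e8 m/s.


lambda = c / f = 3.0000e+08 / 3.0363e+09 = 0.09880447 m
FSPL = 20 * log10(4*pi*43838/0.09880447) = 134.9 dB

134.9 dB


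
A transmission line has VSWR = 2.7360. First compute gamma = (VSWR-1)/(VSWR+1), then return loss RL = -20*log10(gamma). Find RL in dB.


gamma = (2.7360 - 1) / (2.7360 + 1) = 0.4646681
RL = -20 * log10(0.4646681) = 6.657 dB

6.657 dB


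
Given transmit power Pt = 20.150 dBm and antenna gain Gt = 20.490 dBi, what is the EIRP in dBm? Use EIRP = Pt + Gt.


EIRP = Pt + Gt = 20.150 + 20.490 = 40.64 dBm

40.64 dBm


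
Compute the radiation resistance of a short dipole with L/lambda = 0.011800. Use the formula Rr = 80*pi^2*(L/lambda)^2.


Rr = 80 * pi^2 * (0.011800)^2 = 80 * 9.869604 * 1.392400e-04 = 0.1099 ohm

0.1099 ohm


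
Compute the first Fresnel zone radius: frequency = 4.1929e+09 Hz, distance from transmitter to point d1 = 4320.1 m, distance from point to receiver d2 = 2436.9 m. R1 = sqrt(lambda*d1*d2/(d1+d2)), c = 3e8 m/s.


lambda = c / f = 3.0000e+08 / 4.1929e+09 = 0.07154952 m
R1 = sqrt(0.07154952 * 4320.1 * 2436.9 / (4320.1 + 2436.9)) = 10.56 m

10.56 m


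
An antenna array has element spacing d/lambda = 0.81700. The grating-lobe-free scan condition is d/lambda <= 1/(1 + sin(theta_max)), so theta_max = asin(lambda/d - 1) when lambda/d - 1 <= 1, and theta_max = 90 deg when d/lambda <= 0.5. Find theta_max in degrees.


lambda/d - 1 = 1/0.81700 - 1 = 0.2239902
theta_max = asin(0.2239902) = 12.94 deg

12.94 deg


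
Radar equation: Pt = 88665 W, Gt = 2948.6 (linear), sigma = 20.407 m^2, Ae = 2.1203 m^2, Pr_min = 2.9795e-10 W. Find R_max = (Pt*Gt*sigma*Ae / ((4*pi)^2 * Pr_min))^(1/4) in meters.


R^4 = 88665*2948.6*20.407*2.1203 / ((4*pi)^2 * 2.9795e-10) = 2.404260e+17
R_max = 2.404260e+17^0.25 = 22143 m

22143 m


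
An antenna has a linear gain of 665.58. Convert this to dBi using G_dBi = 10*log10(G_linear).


G_dBi = 10 * log10(665.58) = 28.23 dBi

28.23 dBi


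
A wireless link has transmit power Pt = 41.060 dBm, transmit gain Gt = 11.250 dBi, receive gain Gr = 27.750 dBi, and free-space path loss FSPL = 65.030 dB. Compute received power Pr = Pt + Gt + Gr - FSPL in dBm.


Pr = 41.060 + 11.250 + 27.750 - 65.030 = 15.03 dBm

15.03 dBm


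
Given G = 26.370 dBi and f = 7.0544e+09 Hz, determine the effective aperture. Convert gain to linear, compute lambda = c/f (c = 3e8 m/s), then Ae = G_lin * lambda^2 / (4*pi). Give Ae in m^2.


lambda = c / f = 3.0000e+08 / 7.0544e+09 = 0.04252665 m
G_linear = 10^(26.370/10) = 433.5109
Ae = G_linear * lambda^2 / (4*pi) = 433.5109 * 0.04252665^2 / (4*pi) = 0.06239 m^2

0.06239 m^2


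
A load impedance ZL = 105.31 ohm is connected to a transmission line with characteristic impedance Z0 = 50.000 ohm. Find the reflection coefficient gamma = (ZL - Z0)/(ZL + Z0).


gamma = (105.31 - 50.000) / (105.31 + 50.000) = 0.3561

0.3561


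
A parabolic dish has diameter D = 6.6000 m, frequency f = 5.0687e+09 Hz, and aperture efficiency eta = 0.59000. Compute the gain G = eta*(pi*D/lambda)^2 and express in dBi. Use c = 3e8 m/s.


lambda = c / f = 3.0000e+08 / 5.0687e+09 = 0.05918677 m
G_linear = 0.59000 * (pi * 6.6000 / 0.05918677)^2 = 72408.63
G_dBi = 10 * log10(72408.63) = 48.60 dBi

48.60 dBi


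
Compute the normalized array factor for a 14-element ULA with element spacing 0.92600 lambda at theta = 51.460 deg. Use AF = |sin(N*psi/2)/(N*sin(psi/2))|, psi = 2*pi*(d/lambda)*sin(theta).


psi = 2*pi*0.92600*sin(51.460 deg) = 4.550864 rad
AF = |sin(14*4.550864/2) / (14*sin(4.550864/2))| = 0.03995

0.03995


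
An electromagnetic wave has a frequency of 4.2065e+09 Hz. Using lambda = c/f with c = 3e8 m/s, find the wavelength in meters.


lambda = c / f = 3.0000e+08 / 4.2065e+09 = 0.07132 m

0.07132 m


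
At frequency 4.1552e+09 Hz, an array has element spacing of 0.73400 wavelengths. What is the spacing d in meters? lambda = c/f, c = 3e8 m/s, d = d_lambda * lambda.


lambda = c / f = 3.0000e+08 / 4.1552e+09 = 0.07219869 m
d = 0.73400 * 0.07219869 = 0.05299 m

0.05299 m


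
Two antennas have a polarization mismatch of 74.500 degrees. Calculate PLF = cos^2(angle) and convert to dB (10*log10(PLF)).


PLF_linear = cos^2(74.500 deg) = 0.07141635
PLF_dB = 10 * log10(0.07141635) = -11.46 dB

-11.46 dB


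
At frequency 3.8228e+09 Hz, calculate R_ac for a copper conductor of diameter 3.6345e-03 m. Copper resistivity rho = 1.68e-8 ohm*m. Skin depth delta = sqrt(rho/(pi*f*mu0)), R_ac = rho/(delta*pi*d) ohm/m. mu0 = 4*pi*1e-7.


delta = sqrt(1.68e-8 / (pi * 3.8228e+09 * 4*pi*1e-7)) = 1.055077e-06 m
R_ac = 1.68e-8 / (1.055077e-06 * pi * 3.6345e-03) = 1.395 ohm/m

1.395 ohm/m


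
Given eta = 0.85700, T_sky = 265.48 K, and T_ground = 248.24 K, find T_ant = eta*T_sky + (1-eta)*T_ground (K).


T_ant = 0.85700 * 265.48 + (1 - 0.85700) * 248.24 = 263.0 K

263.0 K


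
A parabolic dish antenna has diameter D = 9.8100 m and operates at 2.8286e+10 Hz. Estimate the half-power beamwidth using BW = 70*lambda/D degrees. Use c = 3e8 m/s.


lambda = c / f = 3.0000e+08 / 2.8286e+10 = 0.01060595 m
BW = 70 * 0.01060595 / 9.8100 = 0.07568 deg

0.07568 deg


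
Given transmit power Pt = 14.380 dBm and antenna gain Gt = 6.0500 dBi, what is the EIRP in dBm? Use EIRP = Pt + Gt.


EIRP = Pt + Gt = 14.380 + 6.0500 = 20.43 dBm

20.43 dBm


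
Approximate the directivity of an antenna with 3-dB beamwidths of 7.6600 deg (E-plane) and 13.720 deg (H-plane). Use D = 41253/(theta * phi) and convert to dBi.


D_linear = 41253 / (7.6600 * 13.720) = 392.5298
D_dBi = 10 * log10(392.5298) = 25.94 dBi

25.94 dBi


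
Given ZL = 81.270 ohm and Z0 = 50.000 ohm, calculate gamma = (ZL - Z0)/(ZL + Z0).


gamma = (81.270 - 50.000) / (81.270 + 50.000) = 0.2382

0.2382


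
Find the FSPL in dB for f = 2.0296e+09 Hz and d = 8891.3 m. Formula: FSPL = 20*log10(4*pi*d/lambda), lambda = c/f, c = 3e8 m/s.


lambda = c / f = 3.0000e+08 / 2.0296e+09 = 0.1478124 m
FSPL = 20 * log10(4*pi*8891.3/0.1478124) = 117.6 dB

117.6 dB


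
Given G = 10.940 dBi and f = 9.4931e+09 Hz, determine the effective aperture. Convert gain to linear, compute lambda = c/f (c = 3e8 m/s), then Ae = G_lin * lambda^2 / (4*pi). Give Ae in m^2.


lambda = c / f = 3.0000e+08 / 9.4931e+09 = 0.03160190 m
G_linear = 10^(10.940/10) = 12.41652
Ae = G_linear * lambda^2 / (4*pi) = 12.41652 * 0.03160190^2 / (4*pi) = 9.868e-04 m^2

9.868e-04 m^2


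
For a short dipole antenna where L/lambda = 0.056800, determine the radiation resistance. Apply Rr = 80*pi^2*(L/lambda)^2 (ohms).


Rr = 80 * pi^2 * (0.056800)^2 = 80 * 9.869604 * 3.226240e-03 = 2.547 ohm

2.547 ohm


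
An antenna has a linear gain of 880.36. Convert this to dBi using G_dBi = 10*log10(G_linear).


G_dBi = 10 * log10(880.36) = 29.45 dBi

29.45 dBi


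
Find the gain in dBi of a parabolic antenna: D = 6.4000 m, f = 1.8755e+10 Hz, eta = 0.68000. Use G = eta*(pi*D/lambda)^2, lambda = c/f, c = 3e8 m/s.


lambda = c / f = 3.0000e+08 / 1.8755e+10 = 0.01599573 m
G_linear = 0.68000 * (pi * 6.4000 / 0.01599573)^2 = 1.074386e+06
G_dBi = 10 * log10(1.074386e+06) = 60.31 dBi

60.31 dBi


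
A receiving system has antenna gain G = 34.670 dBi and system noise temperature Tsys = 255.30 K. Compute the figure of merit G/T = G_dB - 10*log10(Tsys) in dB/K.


G/T = 34.670 - 10*log10(255.30) = 34.670 - 24.07051 = 10.60 dB/K

10.60 dB/K


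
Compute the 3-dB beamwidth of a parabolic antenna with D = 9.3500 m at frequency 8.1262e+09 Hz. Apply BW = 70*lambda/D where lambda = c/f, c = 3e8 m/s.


lambda = c / f = 3.0000e+08 / 8.1262e+09 = 0.03691762 m
BW = 70 * 0.03691762 / 9.3500 = 0.2764 deg

0.2764 deg


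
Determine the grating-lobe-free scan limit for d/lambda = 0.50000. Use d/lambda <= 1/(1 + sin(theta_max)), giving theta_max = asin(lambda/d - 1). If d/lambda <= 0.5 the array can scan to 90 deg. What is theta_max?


lambda/d - 1 = 1/0.50000 - 1 = 1.000000 >= 1
d/lambda <= 0.5, so the array can scan to endfire without grating lobes: theta_max = 90 deg

90 deg


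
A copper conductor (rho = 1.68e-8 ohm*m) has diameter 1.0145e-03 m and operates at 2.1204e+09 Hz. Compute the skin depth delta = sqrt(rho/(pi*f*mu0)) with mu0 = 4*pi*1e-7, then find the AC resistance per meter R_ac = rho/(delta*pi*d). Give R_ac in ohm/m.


delta = sqrt(1.68e-8 / (pi * 2.1204e+09 * 4*pi*1e-7)) = 1.416661e-06 m
R_ac = 1.68e-8 / (1.416661e-06 * pi * 1.0145e-03) = 3.721 ohm/m

3.721 ohm/m


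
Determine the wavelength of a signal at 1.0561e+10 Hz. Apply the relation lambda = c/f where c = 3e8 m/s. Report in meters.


lambda = c / f = 3.0000e+08 / 1.0561e+10 = 0.02841 m

0.02841 m


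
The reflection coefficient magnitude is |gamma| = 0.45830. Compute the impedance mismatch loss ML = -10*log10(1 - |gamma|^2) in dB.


ML = -10 * log10(1 - 0.45830^2) = -10 * log10(0.78996111) = 1.024 dB

1.024 dB


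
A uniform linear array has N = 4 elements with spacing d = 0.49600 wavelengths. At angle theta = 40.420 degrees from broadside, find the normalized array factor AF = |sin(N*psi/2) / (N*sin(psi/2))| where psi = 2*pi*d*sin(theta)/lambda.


psi = 2*pi*0.49600*sin(40.420 deg) = 2.020668 rad
AF = |sin(4*2.020668/2) / (4*sin(2.020668/2))| = 0.2312

0.2312


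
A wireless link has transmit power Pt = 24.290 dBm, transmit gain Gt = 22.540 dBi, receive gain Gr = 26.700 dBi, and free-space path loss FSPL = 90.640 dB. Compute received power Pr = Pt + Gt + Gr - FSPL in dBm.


Pr = 24.290 + 22.540 + 26.700 - 90.640 = -17.11 dBm

-17.11 dBm


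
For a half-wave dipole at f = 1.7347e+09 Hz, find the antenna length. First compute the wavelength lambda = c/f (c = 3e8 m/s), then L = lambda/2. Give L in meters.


lambda = c / f = 3.0000e+08 / 1.7347e+09 = 0.1729406 m
L = lambda / 2 = 0.1729406 / 2 = 0.08647 m

0.08647 m


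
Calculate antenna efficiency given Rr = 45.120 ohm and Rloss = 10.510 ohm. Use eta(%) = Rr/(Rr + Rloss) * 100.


eta = 45.120 / (45.120 + 10.510) * 100 = 81.11%

81.11%


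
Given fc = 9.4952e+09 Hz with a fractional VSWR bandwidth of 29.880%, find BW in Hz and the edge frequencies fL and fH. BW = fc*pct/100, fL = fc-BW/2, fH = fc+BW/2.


BW = 9.4952e+09 * 29.880/100 = 2.837166e+09 Hz
fL = 9.4952e+09 - 2.837166e+09/2 = 8.077e+09 Hz
fH = 9.4952e+09 + 2.837166e+09/2 = 1.091e+10 Hz

BW=2.837e+09 Hz, fL=8.077e+09 Hz, fH=1.091e+10 Hz


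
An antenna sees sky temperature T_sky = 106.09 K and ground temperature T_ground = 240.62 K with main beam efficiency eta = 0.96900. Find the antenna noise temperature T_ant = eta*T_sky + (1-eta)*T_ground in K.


T_ant = 0.96900 * 106.09 + (1 - 0.96900) * 240.62 = 110.3 K

110.3 K


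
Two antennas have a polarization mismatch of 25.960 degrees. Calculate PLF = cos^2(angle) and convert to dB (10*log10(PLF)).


PLF_linear = cos^2(25.960 deg) = 0.8083806
PLF_dB = 10 * log10(0.8083806) = -0.9238 dB

-0.9238 dB


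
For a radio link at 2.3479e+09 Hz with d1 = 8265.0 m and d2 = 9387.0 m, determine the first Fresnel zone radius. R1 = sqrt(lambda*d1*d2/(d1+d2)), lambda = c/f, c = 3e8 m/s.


lambda = c / f = 3.0000e+08 / 2.3479e+09 = 0.1277738 m
R1 = sqrt(0.1277738 * 8265.0 * 9387.0 / (8265.0 + 9387.0)) = 23.70 m

23.70 m


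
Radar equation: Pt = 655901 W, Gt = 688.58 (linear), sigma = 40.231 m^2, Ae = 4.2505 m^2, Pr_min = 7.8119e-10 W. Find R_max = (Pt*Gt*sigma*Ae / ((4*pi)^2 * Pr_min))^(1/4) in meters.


R^4 = 655901*688.58*40.231*4.2505 / ((4*pi)^2 * 7.8119e-10) = 6.260617e+17
R_max = 6.260617e+17^0.25 = 28129 m

28129 m


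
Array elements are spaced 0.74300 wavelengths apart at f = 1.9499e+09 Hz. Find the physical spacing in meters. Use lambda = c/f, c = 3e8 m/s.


lambda = c / f = 3.0000e+08 / 1.9499e+09 = 0.1538540 m
d = 0.74300 * 0.1538540 = 0.1143 m

0.1143 m
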